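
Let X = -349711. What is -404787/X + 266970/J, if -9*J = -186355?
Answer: 183139038483/13034078681 ≈ 14.051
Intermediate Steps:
J = 186355/9 (J = -⅑*(-186355) = 186355/9 ≈ 20706.)
-404787/X + 266970/J = -404787/(-349711) + 266970/(186355/9) = -404787*(-1/349711) + 266970*(9/186355) = 404787/349711 + 480546/37271 = 183139038483/13034078681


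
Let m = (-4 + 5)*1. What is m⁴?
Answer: 1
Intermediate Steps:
m = 1 (m = 1*1 = 1)
m⁴ = 1⁴ = 1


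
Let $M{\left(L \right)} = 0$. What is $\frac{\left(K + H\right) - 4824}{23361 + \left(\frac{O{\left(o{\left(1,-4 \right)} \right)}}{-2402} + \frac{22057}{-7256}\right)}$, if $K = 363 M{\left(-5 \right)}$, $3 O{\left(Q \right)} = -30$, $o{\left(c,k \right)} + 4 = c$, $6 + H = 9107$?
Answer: $\frac{37271728312}{203551952439} \approx 0.18311$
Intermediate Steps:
$H = 9101$ ($H = -6 + 9107 = 9101$)
$o{\left(c,k \right)} = -4 + c$
$O{\left(Q \right)} = -10$ ($O{\left(Q \right)} = \frac{1}{3} \left(-30\right) = -10$)
$K = 0$ ($K = 363 \cdot 0 = 0$)
$\frac{\left(K + H\right) - 4824}{23361 + \left(\frac{O{\left(o{\left(1,-4 \right)} \right)}}{-2402} + \frac{22057}{-7256}\right)} = \frac{\left(0 + 9101\right) - 4824}{23361 + \left(- \frac{10}{-2402} + \frac{22057}{-7256}\right)} = \frac{9101 - 4824}{23361 + \left(\left(-10\right) \left(- \frac{1}{2402}\right) + 22057 \left(- \frac{1}{7256}\right)\right)} = \frac{4277}{23361 + \left(\frac{5}{1201} - \frac{22057}{7256}\right)} = \frac{4277}{23361 - \frac{26454177}{8714456}} = \frac{4277}{\frac{203551952439}{8714456}} = 4277 \cdot \frac{8714456}{203551952439} = \frac{37271728312}{203551952439}$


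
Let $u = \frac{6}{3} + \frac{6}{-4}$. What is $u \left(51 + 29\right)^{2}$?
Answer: $3200$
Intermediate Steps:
$u = \frac{1}{2}$ ($u = 6 \cdot \frac{1}{3} + 6 \left(- \frac{1}{4}\right) = 2 - \frac{3}{2} = \frac{1}{2} \approx 0.5$)
$u \left(51 + 29\right)^{2} = \frac{\left(51 + 29\right)^{2}}{2} = \frac{80^{2}}{2} = \frac{1}{2} \cdot 6400 = 3200$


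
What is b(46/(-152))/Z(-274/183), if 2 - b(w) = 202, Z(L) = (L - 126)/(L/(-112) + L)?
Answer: -380175/163324 ≈ -2.3277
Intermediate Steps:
Z(L) = 112*(-126 + L)/(111*L) (Z(L) = (-126 + L)/(L*(-1/112) + L) = (-126 + L)/(-L/112 + L) = (-126 + L)/((111*L/112)) = (-126 + L)*(112/(111*L)) = 112*(-126 + L)/(111*L))
b(w) = -200 (b(w) = 2 - 1*202 = 2 - 202 = -200)
b(46/(-152))/Z(-274/183) = -200*(-5069/(3416*(-126 - 274/183))) = -200/((112/111)*(-183/274)*(-23332/183)) = -200/1306592/15207 = -200*15207/1306592 = -380175/163324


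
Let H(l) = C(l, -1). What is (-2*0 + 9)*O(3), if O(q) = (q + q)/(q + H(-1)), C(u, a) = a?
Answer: 27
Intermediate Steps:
H(l) = -1
O(q) = 2*q/(-1 + q) (O(q) = (q + q)/(q - 1) = (2*q)/(-1 + q) = 2*q/(-1 + q))
(-2*0 + 9)*O(3) = (-2*0 + 9)*(2*3/(-1 + 3)) = (0 + 9)*(2*3/2) = 9*(2*3*(½)) = 9*3 = 27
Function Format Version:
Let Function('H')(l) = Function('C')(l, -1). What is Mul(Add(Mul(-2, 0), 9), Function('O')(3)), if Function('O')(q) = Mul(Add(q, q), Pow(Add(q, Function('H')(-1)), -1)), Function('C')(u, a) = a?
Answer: 27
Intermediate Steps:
Function('H')(l) = -1
Function('O')(q) = Mul(2, q, Pow(Add(-1, q), -1)) (Function('O')(q) = Mul(Add(q, q), Pow(Add(q, -1), -1)) = Mul(Mul(2, q), Pow(Add(-1, q), -1)) = Mul(2, q, Pow(Add(-1, q), -1)))
Mul(Add(Mul(-2, 0), 9), Function('O')(3)) = Mul(Add(Mul(-2, 0), 9), Mul(2, 3, Pow(Add(-1, 3), -1))) = Mul(Add(0, 9), Mul(2, 3, Pow(2, -1))) = Mul(9, Mul(2, 3, Rational(1, 2))) = Mul(9, 3) = 27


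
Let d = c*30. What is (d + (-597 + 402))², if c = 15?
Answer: 65025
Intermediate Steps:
d = 450 (d = 15*30 = 450)
(d + (-597 + 402))² = (450 + (-597 + 402))² = (450 - 195)² = 255² = 65025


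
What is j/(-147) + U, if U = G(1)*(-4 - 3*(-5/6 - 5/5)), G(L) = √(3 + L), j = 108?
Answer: 111/49 ≈ 2.2653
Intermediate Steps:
U = 3 (U = √(3 + 1)*(-4 - 3*(-5/6 - 5/5)) = √4*(-4 - 3*(-5*⅙ - 5*⅕)) = 2*(-4 - 3*(-⅚ - 1)) = 2*(-4 - 3*(-11/6)) = 2*(-4 + 11/2) = 2*(3/2) = 3)
j/(-147) + U = 108/(-147) + 3 = 108*(-1/147) + 3 = -36/49 + 3 = 111/49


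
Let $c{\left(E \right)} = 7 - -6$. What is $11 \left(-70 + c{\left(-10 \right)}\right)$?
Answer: $-627$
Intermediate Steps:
$c{\left(E \right)} = 13$ ($c{\left(E \right)} = 7 + 6 = 13$)
$11 \left(-70 + c{\left(-10 \right)}\right) = 11 \left(-70 + 13\right) = 11 \left(-57\right) = -627$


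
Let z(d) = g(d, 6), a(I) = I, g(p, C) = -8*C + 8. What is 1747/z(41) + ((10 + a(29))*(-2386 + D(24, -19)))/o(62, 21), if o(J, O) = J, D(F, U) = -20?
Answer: -1930837/1240 ≈ -1557.1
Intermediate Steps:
g(p, C) = 8 - 8*C
z(d) = -40 (z(d) = 8 - 8*6 = 8 - 48 = -40)
1747/z(41) + ((10 + a(29))*(-2386 + D(24, -19)))/o(62, 21) = 1747/(-40) + ((10 + 29)*(-2386 - 20))/62 = 1747*(-1/40) + (39*(-2406))*(1/62) = -1747/40 - 93834*1/62 = -1747/40 - 46917/31 = -1930837/1240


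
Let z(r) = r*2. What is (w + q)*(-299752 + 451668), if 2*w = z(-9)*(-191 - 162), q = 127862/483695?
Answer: 233468591846332/483695 ≈ 4.8268e+8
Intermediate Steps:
q = 127862/483695 (q = 127862*(1/483695) = 127862/483695 ≈ 0.26434)
z(r) = 2*r
w = 3177 (w = ((2*(-9))*(-191 - 162))/2 = (-18*(-353))/2 = (½)*6354 = 3177)
(w + q)*(-299752 + 451668) = (3177 + 127862/483695)*(-299752 + 451668) = (1536826877/483695)*151916 = 233468591846332/483695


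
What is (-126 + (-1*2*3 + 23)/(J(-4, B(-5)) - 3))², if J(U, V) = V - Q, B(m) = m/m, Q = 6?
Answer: 1050625/64 ≈ 16416.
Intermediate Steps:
B(m) = 1
J(U, V) = -6 + V (J(U, V) = V - 1*6 = V - 6 = -6 + V)
(-126 + (-1*2*3 + 23)/(J(-4, B(-5)) - 3))² = (-126 + (-1*2*3 + 23)/((-6 + 1) - 3))² = (-126 + (-2*3 + 23)/(-5 - 3))² = (-126 + (-6 + 23)/(-8))² = (-126 + 17*(-⅛))² = (-126 - 17/8)² = (-1025/8)² = 1050625/64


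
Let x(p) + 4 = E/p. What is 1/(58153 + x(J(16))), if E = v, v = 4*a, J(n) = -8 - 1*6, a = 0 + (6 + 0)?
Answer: 7/407031 ≈ 1.7198e-5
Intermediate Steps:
a = 6 (a = 0 + 6 = 6)
J(n) = -14 (J(n) = -8 - 6 = -14)
v = 24 (v = 4*6 = 24)
E = 24
x(p) = -4 + 24/p
1/(58153 + x(J(16))) = 1/(58153 + (-4 + 24/(-14))) = 1/(58153 + (-4 + 24*(-1/14))) = 1/(58153 + (-4 - 12/7)) = 1/(58153 - 40/7) = 1/(407031/7) = 7/407031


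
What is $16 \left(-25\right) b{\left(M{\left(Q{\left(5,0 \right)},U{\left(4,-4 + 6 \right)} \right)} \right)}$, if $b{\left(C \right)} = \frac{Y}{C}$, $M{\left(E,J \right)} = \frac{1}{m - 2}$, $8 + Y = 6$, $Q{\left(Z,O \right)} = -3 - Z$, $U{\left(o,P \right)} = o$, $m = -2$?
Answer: $-3200$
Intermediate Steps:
$Y = -2$ ($Y = -8 + 6 = -2$)
$M{\left(E,J \right)} = - \frac{1}{4}$ ($M{\left(E,J \right)} = \frac{1}{-2 - 2} = \frac{1}{-4} = - \frac{1}{4}$)
$b{\left(C \right)} = - \frac{2}{C}$
$16 \left(-25\right) b{\left(M{\left(Q{\left(5,0 \right)},U{\left(4,-4 + 6 \right)} \right)} \right)} = 16 \left(-25\right) \left(- \frac{2}{- \frac{1}{4}}\right) = - 400 \left(\left(-2\right) \left(-4\right)\right) = \left(-400\right) 8 = -3200$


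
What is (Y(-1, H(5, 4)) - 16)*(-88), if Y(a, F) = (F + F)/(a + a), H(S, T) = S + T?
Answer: 2200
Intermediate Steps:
Y(a, F) = F/a (Y(a, F) = (2*F)/((2*a)) = (2*F)*(1/(2*a)) = F/a)
(Y(-1, H(5, 4)) - 16)*(-88) = ((5 + 4)/(-1) - 16)*(-88) = (9*(-1) - 16)*(-88) = (-9 - 16)*(-88) = -25*(-88) = 2200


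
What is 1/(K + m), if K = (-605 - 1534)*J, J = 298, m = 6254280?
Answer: 1/5616858 ≈ 1.7804e-7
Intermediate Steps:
K = -637422 (K = (-605 - 1534)*298 = -2139*298 = -637422)
1/(K + m) = 1/(-637422 + 6254280) = 1/5616858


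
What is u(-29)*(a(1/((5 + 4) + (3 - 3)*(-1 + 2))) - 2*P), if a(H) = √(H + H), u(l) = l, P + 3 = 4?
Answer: 58 - 29*√2/3 ≈ 44.329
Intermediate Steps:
P = 1 (P = -3 + 4 = 1)
a(H) = √2*√H (a(H) = √(2*H) = √2*√H)
u(-29)*(a(1/((5 + 4) + (3 - 3)*(-1 + 2))) - 2*P) = -29*(√2*√(1/((5 + 4) + (3 - 3)*(-1 + 2))) - 2*1) = -29*(√2*√(1/(9 + 0*1)) - 2) = -29*(√2*√(1/(9 + 0)) - 2) = -29*(√2*√(1/9) - 2) = -29*(√2*√(⅑) - 2) = -29*(√2*(⅓) - 2) = -29*(√2/3 - 2) = -29*(-2 + √2/3) = 58 - 29*√2/3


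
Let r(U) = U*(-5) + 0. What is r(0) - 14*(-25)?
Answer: 350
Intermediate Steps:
r(U) = -5*U (r(U) = -5*U + 0 = -5*U)
r(0) - 14*(-25) = -5*0 - 14*(-25) = 0 + 350 = 350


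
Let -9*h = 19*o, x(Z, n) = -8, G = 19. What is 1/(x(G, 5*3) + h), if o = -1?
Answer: -9/53 ≈ -0.16981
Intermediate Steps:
h = 19/9 (h = -19*(-1)/9 = -⅑*(-19) = 19/9 ≈ 2.1111)
1/(x(G, 5*3) + h) = 1/(-8 + 19/9) = 1/(-53/9) = -9/53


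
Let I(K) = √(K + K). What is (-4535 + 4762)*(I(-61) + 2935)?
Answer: 666245 + 227*I*√122 ≈ 6.6625e+5 + 2507.3*I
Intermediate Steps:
I(K) = √2*√K (I(K) = √(2*K) = √2*√K)
(-4535 + 4762)*(I(-61) + 2935) = (-4535 + 4762)*(√2*√(-61) + 2935) = 227*(√2*(I*√61) + 2935) = 227*(I*√122 + 2935) = 227*(2935 + I*√122) = 666245 + 227*I*√122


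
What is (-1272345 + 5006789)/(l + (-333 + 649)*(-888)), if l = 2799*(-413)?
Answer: -3734444/1436595 ≈ -2.5995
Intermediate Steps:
l = -1155987
(-1272345 + 5006789)/(l + (-333 + 649)*(-888)) = (-1272345 + 5006789)/(-1155987 + (-333 + 649)*(-888)) = 3734444/(-1155987 + 316*(-888)) = 3734444/(-1155987 - 280608) = 3734444/(-1436595) = 3734444*(-1/1436595) = -3734444/1436595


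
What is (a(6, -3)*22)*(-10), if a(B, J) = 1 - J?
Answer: -880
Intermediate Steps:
(a(6, -3)*22)*(-10) = ((1 - 1*(-3))*22)*(-10) = ((1 + 3)*22)*(-10) = (4*22)*(-10) = 88*(-10) = -880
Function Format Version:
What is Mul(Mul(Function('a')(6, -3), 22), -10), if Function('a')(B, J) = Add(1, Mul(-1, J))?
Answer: -880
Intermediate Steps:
Mul(Mul(Function('a')(6, -3), 22), -10) = Mul(Mul(Add(1, Mul(-1, -3)), 22), -10) = Mul(Mul(Add(1, 3), 22), -10) = Mul(Mul(4, 22), -10) = Mul(88, -10) = -880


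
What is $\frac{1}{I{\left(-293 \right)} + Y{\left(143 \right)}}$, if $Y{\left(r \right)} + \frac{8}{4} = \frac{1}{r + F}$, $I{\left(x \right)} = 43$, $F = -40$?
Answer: $\frac{103}{4224} \approx 0.024384$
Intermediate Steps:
$Y{\left(r \right)} = -2 + \frac{1}{-40 + r}$ ($Y{\left(r \right)} = -2 + \frac{1}{r - 40} = -2 + \frac{1}{-40 + r}$)
$\frac{1}{I{\left(-293 \right)} + Y{\left(143 \right)}} = \frac{1}{43 + \frac{81 - 286}{-40 + 143}} = \frac{1}{43 + \frac{81 - 286}{103}} = \frac{1}{43 + \frac{1}{103} \left(-205\right)} = \frac{1}{43 - \frac{205}{103}} = \frac{1}{\frac{4224}{103}} = \frac{103}{4224}$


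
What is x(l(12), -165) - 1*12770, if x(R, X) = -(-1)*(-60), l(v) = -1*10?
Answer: -12830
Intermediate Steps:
l(v) = -10
x(R, X) = -60 (x(R, X) = -1*60 = -60)
x(l(12), -165) - 1*12770 = -60 - 1*12770 = -60 - 12770 = -12830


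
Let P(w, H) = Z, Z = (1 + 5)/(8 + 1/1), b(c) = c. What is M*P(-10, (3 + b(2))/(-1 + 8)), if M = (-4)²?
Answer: 32/3 ≈ 10.667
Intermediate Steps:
Z = ⅔ (Z = 6/(8 + 1) = 6/9 = 6*(⅑) = ⅔ ≈ 0.66667)
P(w, H) = ⅔
M = 16
M*P(-10, (3 + b(2))/(-1 + 8)) = 16*(⅔) = 32/3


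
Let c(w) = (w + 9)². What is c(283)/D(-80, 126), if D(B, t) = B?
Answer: -5329/5 ≈ -1065.8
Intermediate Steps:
c(w) = (9 + w)²
c(283)/D(-80, 126) = (9 + 283)²/(-80) = 292²*(-1/80) = 85264*(-1/80) = -5329/5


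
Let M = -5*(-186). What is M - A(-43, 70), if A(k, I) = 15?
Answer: 915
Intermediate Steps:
M = 930
M - A(-43, 70) = 930 - 1*15 = 930 - 15 = 915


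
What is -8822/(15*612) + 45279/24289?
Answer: 100691831/111486510 ≈ 0.90318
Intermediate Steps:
-8822/(15*612) + 45279/24289 = -8822/9180 + 45279*(1/24289) = -8822*1/9180 + 45279/24289 = -4411/4590 + 45279/24289 = 100691831/111486510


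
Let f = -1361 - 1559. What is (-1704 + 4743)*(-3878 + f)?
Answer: -20659122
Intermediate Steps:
f = -2920
(-1704 + 4743)*(-3878 + f) = (-1704 + 4743)*(-3878 - 2920) = 3039*(-6798) = -20659122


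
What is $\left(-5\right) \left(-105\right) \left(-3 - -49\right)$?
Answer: $24150$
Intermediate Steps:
$\left(-5\right) \left(-105\right) \left(-3 - -49\right) = 525 \left(-3 + 49\right) = 525 \cdot 46 = 24150$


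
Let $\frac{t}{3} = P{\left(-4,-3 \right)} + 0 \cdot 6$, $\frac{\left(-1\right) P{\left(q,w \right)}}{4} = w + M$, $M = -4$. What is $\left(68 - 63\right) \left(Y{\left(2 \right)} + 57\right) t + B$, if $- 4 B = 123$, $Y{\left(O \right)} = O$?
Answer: $\frac{98997}{4} \approx 24749.0$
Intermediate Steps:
$P{\left(q,w \right)} = 16 - 4 w$ ($P{\left(q,w \right)} = - 4 \left(w - 4\right) = - 4 \left(-4 + w\right) = 16 - 4 w$)
$B = - \frac{123}{4}$ ($B = \left(- \frac{1}{4}\right) 123 = - \frac{123}{4} \approx -30.75$)
$t = 84$ ($t = 3 \left(\left(16 - -12\right) + 0 \cdot 6\right) = 3 \left(\left(16 + 12\right) + 0\right) = 3 \left(28 + 0\right) = 3 \cdot 28 = 84$)
$\left(68 - 63\right) \left(Y{\left(2 \right)} + 57\right) t + B = \left(68 - 63\right) \left(2 + 57\right) 84 - \frac{123}{4} = 5 \cdot 59 \cdot 84 - \frac{123}{4} = 295 \cdot 84 - \frac{123}{4} = 24780 - \frac{123}{4} = \frac{98997}{4}$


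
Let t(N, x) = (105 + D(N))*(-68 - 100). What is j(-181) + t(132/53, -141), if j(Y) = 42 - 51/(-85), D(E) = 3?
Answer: -90507/5 ≈ -18101.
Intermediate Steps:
t(N, x) = -18144 (t(N, x) = (105 + 3)*(-68 - 100) = 108*(-168) = -18144)
j(Y) = 213/5 (j(Y) = 42 - 51*(-1/85) = 42 + 3/5 = 213/5)
j(-181) + t(132/53, -141) = 213/5 - 18144 = -90507/5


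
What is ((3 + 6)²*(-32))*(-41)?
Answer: 106272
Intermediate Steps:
((3 + 6)²*(-32))*(-41) = (9²*(-32))*(-41) = (81*(-32))*(-41) = -2592*(-41) = 106272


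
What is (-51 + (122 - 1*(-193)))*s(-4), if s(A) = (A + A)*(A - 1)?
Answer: 10560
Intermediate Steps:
s(A) = 2*A*(-1 + A) (s(A) = (2*A)*(-1 + A) = 2*A*(-1 + A))
(-51 + (122 - 1*(-193)))*s(-4) = (-51 + (122 - 1*(-193)))*(2*(-4)*(-1 - 4)) = (-51 + (122 + 193))*(2*(-4)*(-5)) = (-51 + 315)*40 = 264*40 = 10560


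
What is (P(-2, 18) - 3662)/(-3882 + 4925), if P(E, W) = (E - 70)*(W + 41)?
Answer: -1130/149 ≈ -7.5839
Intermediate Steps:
P(E, W) = (-70 + E)*(41 + W)
(P(-2, 18) - 3662)/(-3882 + 4925) = ((-2870 - 70*18 + 41*(-2) - 2*18) - 3662)/(-3882 + 4925) = ((-2870 - 1260 - 82 - 36) - 3662)/1043 = (-4248 - 3662)*(1/1043) = -7910*1/1043 = -1130/149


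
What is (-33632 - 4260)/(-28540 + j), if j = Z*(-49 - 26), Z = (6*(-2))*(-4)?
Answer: 9473/8035 ≈ 1.1790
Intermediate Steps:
Z = 48 (Z = -12*(-4) = 48)
j = -3600 (j = 48*(-49 - 26) = 48*(-75) = -3600)
(-33632 - 4260)/(-28540 + j) = (-33632 - 4260)/(-28540 - 3600) = -37892/(-32140) = -37892*(-1/32140) = 9473/8035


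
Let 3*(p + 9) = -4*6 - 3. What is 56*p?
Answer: -1008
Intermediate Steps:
p = -18 (p = -9 + (-4*6 - 3)/3 = -9 + (-24 - 3)/3 = -9 + (⅓)*(-27) = -9 - 9 = -18)
56*p = 56*(-18) = -1008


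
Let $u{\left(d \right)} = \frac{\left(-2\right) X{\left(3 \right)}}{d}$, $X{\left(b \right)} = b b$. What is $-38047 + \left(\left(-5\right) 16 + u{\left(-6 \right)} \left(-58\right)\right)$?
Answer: $-38301$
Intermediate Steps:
$X{\left(b \right)} = b^{2}$
$u{\left(d \right)} = - \frac{18}{d}$ ($u{\left(d \right)} = \frac{\left(-2\right) 3^{2}}{d} = \frac{\left(-2\right) 9}{d} = - \frac{18}{d}$)
$-38047 + \left(\left(-5\right) 16 + u{\left(-6 \right)} \left(-58\right)\right) = -38047 + \left(\left(-5\right) 16 + - \frac{18}{-6} \left(-58\right)\right) = -38047 + \left(-80 + \left(-18\right) \left(- \frac{1}{6}\right) \left(-58\right)\right) = -38047 + \left(-80 + 3 \left(-58\right)\right) = -38047 - 254 = -38301$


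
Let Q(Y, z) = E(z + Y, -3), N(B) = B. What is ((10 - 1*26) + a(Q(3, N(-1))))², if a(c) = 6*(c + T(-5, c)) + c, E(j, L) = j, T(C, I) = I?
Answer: 100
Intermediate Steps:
Q(Y, z) = Y + z (Q(Y, z) = z + Y = Y + z)
a(c) = 13*c (a(c) = 6*(c + c) + c = 6*(2*c) + c = 12*c + c = 13*c)
((10 - 1*26) + a(Q(3, N(-1))))² = ((10 - 1*26) + 13*(3 - 1))² = ((10 - 26) + 13*2)² = (-16 + 26)² = 10² = 100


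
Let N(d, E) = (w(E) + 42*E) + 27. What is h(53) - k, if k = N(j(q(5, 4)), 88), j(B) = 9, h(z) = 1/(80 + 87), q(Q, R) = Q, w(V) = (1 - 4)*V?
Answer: -577652/167 ≈ -3459.0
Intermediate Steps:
w(V) = -3*V
h(z) = 1/167
N(d, E) = 27 + 39*E (N(d, E) = (-3*E + 42*E) + 27 = 39*E + 27 = 27 + 39*E)
k = 3459 (k = 27 + 39*88 = 27 + 3432 = 3459)
h(53) - k = 1/167 - 1*3459 = 1/167 - 3459 = -577652/167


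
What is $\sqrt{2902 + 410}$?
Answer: $12 \sqrt{23} \approx 57.55$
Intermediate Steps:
$\sqrt{2902 + 410} = \sqrt{3312} = 12 \sqrt{23}$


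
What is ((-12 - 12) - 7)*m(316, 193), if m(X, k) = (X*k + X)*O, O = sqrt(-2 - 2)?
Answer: -3800848*I ≈ -3.8008e+6*I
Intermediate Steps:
O = 2*I (O = sqrt(-4) = 2*I ≈ 2.0*I)
m(X, k) = 2*I*(X + X*k) (m(X, k) = (X*k + X)*(2*I) = (X + X*k)*(2*I) = 2*I*(X + X*k))
((-12 - 12) - 7)*m(316, 193) = ((-12 - 12) - 7)*(2*I*316*(1 + 193)) = (-24 - 7)*(2*I*316*194) = -3800848*I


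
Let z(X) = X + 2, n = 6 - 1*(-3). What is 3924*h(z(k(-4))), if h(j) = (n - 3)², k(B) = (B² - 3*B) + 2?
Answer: 141264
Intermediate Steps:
k(B) = 2 + B² - 3*B
n = 9 (n = 6 + 3 = 9)
z(X) = 2 + X
h(j) = 36 (h(j) = (9 - 3)² = 6² = 36)
3924*h(z(k(-4))) = 3924*36 = 141264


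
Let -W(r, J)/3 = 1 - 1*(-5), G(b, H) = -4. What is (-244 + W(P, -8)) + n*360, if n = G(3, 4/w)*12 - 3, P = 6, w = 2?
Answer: -18622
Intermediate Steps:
W(r, J) = -18 (W(r, J) = -3*(1 - 1*(-5)) = -3*(1 + 5) = -3*6 = -18)
n = -51 (n = -4*12 - 3 = -48 - 3 = -51)
(-244 + W(P, -8)) + n*360 = (-244 - 18) - 51*360 = -262 - 18360 = -18622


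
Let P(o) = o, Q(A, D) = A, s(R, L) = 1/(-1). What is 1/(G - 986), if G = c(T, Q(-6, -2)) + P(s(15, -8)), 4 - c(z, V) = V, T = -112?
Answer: -1/977 ≈ -0.0010235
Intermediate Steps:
s(R, L) = -1
c(z, V) = 4 - V
G = 9 (G = (4 - 1*(-6)) - 1 = (4 + 6) - 1 = 10 - 1 = 9)
1/(G - 986) = 1/(9 - 986) = 1/(-977) = -1/977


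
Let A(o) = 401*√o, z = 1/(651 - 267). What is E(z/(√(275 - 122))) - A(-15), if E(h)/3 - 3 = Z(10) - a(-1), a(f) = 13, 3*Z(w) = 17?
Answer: -13 - 401*I*√15 ≈ -13.0 - 1553.1*I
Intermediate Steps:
Z(w) = 17/3 (Z(w) = (⅓)*17 = 17/3)
z = 1/384 ≈ 0.0026042
E(h) = -13 (E(h) = 9 + 3*(17/3 - 1*13) = 9 + 3*(17/3 - 13) = 9 + 3*(-22/3) = 9 - 22 = -13)
E(z/(√(275 - 122))) - A(-15) = -13 - 401*√(-15) = -13 - 401*I*√15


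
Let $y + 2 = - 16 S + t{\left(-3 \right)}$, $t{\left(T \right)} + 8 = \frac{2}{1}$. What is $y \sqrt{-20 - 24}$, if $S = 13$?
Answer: $- 432 i \sqrt{11} \approx - 1432.8 i$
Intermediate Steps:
$t{\left(T \right)} = -6$ ($t{\left(T \right)} = -8 + \frac{2}{1} = -8 + 2 \cdot 1 = -8 + 2 = -6$)
$y = -216$ ($y = -2 - 214 = -216$)
$y \sqrt{-20 - 24} = - 216 \sqrt{-20 - 24} = - 216 \sqrt{-44} = - 216 \cdot 2 i \sqrt{11} = - 432 i \sqrt{11}$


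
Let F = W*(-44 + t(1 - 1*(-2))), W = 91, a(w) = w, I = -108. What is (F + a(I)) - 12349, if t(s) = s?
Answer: -16188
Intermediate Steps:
F = -3731 (F = 91*(-44 + (1 - 1*(-2))) = 91*(-44 + (1 + 2)) = 91*(-44 + 3) = 91*(-41) = -3731)
(F + a(I)) - 12349 = (-3731 - 108) - 12349 = -3839 - 12349 = -16188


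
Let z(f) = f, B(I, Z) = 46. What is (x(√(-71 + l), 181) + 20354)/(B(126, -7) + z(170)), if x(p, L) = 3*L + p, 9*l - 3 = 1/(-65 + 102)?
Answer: 20897/216 + I*√870647/23976 ≈ 96.745 + 0.038917*I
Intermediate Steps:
l = 112/333 (l = ⅓ + 1/(9*(-65 + 102)) = ⅓ + (⅑)/37 = ⅓ + (⅑)*(1/37) = ⅓ + 1/333 = 112/333 ≈ 0.33634)
x(p, L) = p + 3*L
(x(√(-71 + l), 181) + 20354)/(B(126, -7) + z(170)) = ((√(-71 + 112/333) + 3*181) + 20354)/(46 + 170) = ((√(-23531/333) + 543) + 20354)/216 = ((I*√870647/111 + 543) + 20354)*(1/216) = ((543 + I*√870647/111) + 20354)*(1/216) = (20897 + I*√870647/111)*(1/216) = 20897/216 + I*√870647/23976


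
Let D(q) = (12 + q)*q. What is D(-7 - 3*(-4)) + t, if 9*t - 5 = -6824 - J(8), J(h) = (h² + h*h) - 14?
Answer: -2056/3 ≈ -685.33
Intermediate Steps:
J(h) = -14 + 2*h² (J(h) = (h² + h²) - 14 = 2*h² - 14 = -14 + 2*h²)
D(q) = q*(12 + q)
t = -2311/3 (t = 5/9 + (-6824 - (-14 + 2*8²))/9 = 5/9 + (-6824 - (-14 + 2*64))/9 = 5/9 + (-6824 - (-14 + 128))/9 = 5/9 + (-6824 - 1*114)/9 = 5/9 + (-6824 - 114)/9 = 5/9 + (⅑)*(-6938) = 5/9 - 6938/9 = -2311/3 ≈ -770.33)
D(-7 - 3*(-4)) + t = (-7 - 3*(-4))*(12 + (-7 - 3*(-4))) - 2311/3 = (-7 + 12)*(12 + (-7 + 12)) - 2311/3 = 5*(12 + 5) - 2311/3 = 5*17 - 2311/3 = 85 - 2311/3 = -2056/3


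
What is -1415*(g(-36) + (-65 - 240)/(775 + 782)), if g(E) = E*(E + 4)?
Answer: -2537602985/1557 ≈ -1.6298e+6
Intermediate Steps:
g(E) = E*(4 + E)
-1415*(g(-36) + (-65 - 240)/(775 + 782)) = -1415*(-36*(4 - 36) + (-65 - 240)/(775 + 782)) = -1415*(-36*(-32) - 305/1557) = -1415*(1152 - 305*1/1557) = -1415*(1152 - 305/1557) = -1415*1793359/1557 = -2537602985/1557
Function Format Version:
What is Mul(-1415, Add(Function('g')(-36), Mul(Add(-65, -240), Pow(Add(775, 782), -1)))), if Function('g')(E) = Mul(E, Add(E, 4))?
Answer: Rational(-2537602985, 1557) ≈ -1.6298e+6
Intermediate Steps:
Function('g')(E) = Mul(E, Add(4, E))
Mul(-1415, Add(Function('g')(-36), Mul(Add(-65, -240), Pow(Add(775, 782), -1)))) = Mul(-1415, Add(Mul(-36, Add(4, -36)), Mul(Add(-65, -240), Pow(Add(775, 782), -1)))) = Mul(-1415, Add(Mul(-36, -32), Mul(-305, Pow(1557, -1)))) = Mul(-1415, Add(1152, Mul(-305, Rational(1, 1557)))) = Mul(-1415, Add(1152, Rational(-305, 1557))) = Mul(-1415, Rational(1793359, 1557)) = Rational(-2537602985, 1557)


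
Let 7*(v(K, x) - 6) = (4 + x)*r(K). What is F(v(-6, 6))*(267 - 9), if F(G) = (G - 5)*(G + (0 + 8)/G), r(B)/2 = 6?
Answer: 145459196/1323 ≈ 1.0995e+5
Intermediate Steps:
r(B) = 12 (r(B) = 2*6 = 12)
v(K, x) = 90/7 + 12*x/7 (v(K, x) = 6 + ((4 + x)*12)/7 = 6 + (48 + 12*x)/7 = 6 + (48/7 + 12*x/7) = 90/7 + 12*x/7)
F(G) = (-5 + G)*(G + 8/G)
F(v(-6, 6))*(267 - 9) = (8 + (90/7 + (12/7)*6)² - 40/(90/7 + (12/7)*6) - 5*(90/7 + (12/7)*6))*(267 - 9) = (8 + (90/7 + 72/7)² - 40/(90/7 + 72/7) - 5*(90/7 + 72/7))*258 = (8 + (162/7)² - 40/162/7 - 5*162/7)*258 = (8 + 26244/49 - 40*7/162 - 810/7)*258 = (8 + 26244/49 - 140/81 - 810/7)*258 = (1691386/3969)*258 = 145459196/1323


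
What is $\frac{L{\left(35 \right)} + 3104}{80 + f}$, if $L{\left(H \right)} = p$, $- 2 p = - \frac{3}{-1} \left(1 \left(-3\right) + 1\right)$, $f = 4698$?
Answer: $\frac{3107}{4778} \approx 0.65027$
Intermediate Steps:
$p = 3$ ($p = - \frac{- \frac{3}{-1} \left(1 \left(-3\right) + 1\right)}{2} = - \frac{\left(-3\right) \left(-1\right) \left(-3 + 1\right)}{2} = - \frac{3 \left(-2\right)}{2} = \left(- \frac{1}{2}\right) \left(-6\right) = 3$)
$L{\left(H \right)} = 3$
$\frac{L{\left(35 \right)} + 3104}{80 + f} = \frac{3 + 3104}{80 + 4698} = \frac{3107}{4778}$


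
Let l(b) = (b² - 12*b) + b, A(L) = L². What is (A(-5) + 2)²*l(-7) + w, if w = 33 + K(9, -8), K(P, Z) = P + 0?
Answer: 91896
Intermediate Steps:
K(P, Z) = P
l(b) = b² - 11*b
w = 42 (w = 33 + 9 = 42)
(A(-5) + 2)²*l(-7) + w = ((-5)² + 2)²*(-7*(-11 - 7)) + 42 = (25 + 2)²*(-7*(-18)) + 42 = 27²*126 + 42 = 729*126 + 42 = 91854 + 42 = 91896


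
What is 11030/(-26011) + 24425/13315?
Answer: 97690845/69267293 ≈ 1.4103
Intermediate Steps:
11030/(-26011) + 24425/13315 = 11030*(-1/26011) + 24425*(1/13315) = -11030/26011 + 4885/2663 = 97690845/69267293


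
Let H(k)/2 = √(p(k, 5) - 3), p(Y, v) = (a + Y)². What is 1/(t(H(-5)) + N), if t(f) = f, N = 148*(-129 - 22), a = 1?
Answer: -5587/124858263 - √13/249716526 ≈ -4.4761e-5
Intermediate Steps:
p(Y, v) = (1 + Y)²
N = -22348 (N = 148*(-151) = -22348)
H(k) = 2*√(-3 + (1 + k)²) (H(k) = 2*√((1 + k)² - 3) = 2*√(-3 + (1 + k)²))
1/(t(H(-5)) + N) = 1/(2*√(-3 + (1 - 5)²) - 22348) = 1/(2*√(-3 + (-4)²) - 22348) = 1/(2*√(-3 + 16) - 22348) = 1/(2*√13 - 22348) = 1/(-22348 + 2*√13)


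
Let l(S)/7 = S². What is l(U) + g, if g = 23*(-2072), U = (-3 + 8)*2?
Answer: -46956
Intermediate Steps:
U = 10 (U = 5*2 = 10)
g = -47656
l(S) = 7*S²
l(U) + g = 7*10² - 47656 = 7*100 - 47656 = 700 - 47656 = -46956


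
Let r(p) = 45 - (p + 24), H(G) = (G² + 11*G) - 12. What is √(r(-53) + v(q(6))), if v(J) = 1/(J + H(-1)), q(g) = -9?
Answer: √71083/31 ≈ 8.6004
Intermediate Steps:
H(G) = -12 + G² + 11*G
v(J) = 1/(-22 + J) (v(J) = 1/(J + (-12 + (-1)² + 11*(-1))) = 1/(J + (-12 + 1 - 11)) = 1/(J - 22) = 1/(-22 + J))
r(p) = 21 - p (r(p) = 45 - (24 + p) = 45 + (-24 - p) = 21 - p)
√(r(-53) + v(q(6))) = √((21 - 1*(-53)) + 1/(-22 - 9)) = √((21 + 53) + 1/(-31)) = √(74 - 1/31) = √(2293/31) = √71083/31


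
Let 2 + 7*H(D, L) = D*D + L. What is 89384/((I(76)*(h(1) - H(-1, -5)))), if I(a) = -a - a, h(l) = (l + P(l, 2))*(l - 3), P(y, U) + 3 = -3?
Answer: -78211/1444 ≈ -54.163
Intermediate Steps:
P(y, U) = -6 (P(y, U) = -3 - 3 = -6)
H(D, L) = -2/7 + L/7 + D²/7 (H(D, L) = -2/7 + (D*D + L)/7 = -2/7 + (D² + L)/7 = -2/7 + (L + D²)/7 = -2/7 + (L/7 + D²/7) = -2/7 + L/7 + D²/7)
h(l) = (-6 + l)*(-3 + l) (h(l) = (l - 6)*(l - 3) = (-6 + l)*(-3 + l))
I(a) = -2*a
89384/((I(76)*(h(1) - H(-1, -5)))) = 89384/(((-2*76)*((18 + 1² - 9*1) - (-2/7 + (⅐)*(-5) + (⅐)*(-1)²)))) = 89384/((-152*((18 + 1 - 9) - (-2/7 - 5/7 + (⅐)*1)))) = 89384/((-152*(10 - (-2/7 - 5/7 + ⅐)))) = 89384/((-152*(10 - 1*(-6/7)))) = 89384/((-152*(10 + 6/7))) = 89384/((-152*76/7)) = 89384/(-11552/7) = 89384*(-7/11552) = -78211/1444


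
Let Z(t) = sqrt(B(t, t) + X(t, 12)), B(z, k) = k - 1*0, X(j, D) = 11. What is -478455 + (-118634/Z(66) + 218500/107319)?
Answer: -51347093645/107319 - 118634*sqrt(77)/77 ≈ -4.9197e+5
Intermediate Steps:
B(z, k) = k (B(z, k) = k + 0 = k)
Z(t) = sqrt(11 + t) (Z(t) = sqrt(t + 11) = sqrt(11 + t))
-478455 + (-118634/Z(66) + 218500/107319) = -478455 + (-118634/sqrt(11 + 66) + 218500/107319) = -478455 + (-118634*sqrt(77)/77 + 218500*(1/107319)) = -478455 + (-118634*sqrt(77)/77 + 218500/107319) = -478455 + (218500/107319 - 118634*sqrt(77)/77) = -51347093645/107319 - 118634*sqrt(77)/77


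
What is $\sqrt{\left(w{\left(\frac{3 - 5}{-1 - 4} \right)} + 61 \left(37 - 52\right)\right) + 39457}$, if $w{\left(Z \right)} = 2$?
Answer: $4 \sqrt{2409} \approx 196.33$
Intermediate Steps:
$\sqrt{\left(w{\left(\frac{3 - 5}{-1 - 4} \right)} + 61 \left(37 - 52\right)\right) + 39457} = \sqrt{\left(2 + 61 \left(37 - 52\right)\right) + 39457} = \sqrt{\left(2 + 61 \left(-15\right)\right) + 39457} = \sqrt{\left(2 - 915\right) + 39457} = \sqrt{-913 + 39457} = \sqrt{38544} = 4 \sqrt{2409}$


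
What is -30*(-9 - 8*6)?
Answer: 1710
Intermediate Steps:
-30*(-9 - 8*6) = -30*(-9 - 48) = -30*(-57) = 1710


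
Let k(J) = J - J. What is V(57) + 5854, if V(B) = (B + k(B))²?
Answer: 9103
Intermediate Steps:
k(J) = 0
V(B) = B² (V(B) = (B + 0)² = B²)
V(57) + 5854 = 57² + 5854 = 3249 + 5854 = 9103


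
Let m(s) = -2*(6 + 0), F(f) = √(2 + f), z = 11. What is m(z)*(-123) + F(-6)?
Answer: 1476 + 2*I ≈ 1476.0 + 2.0*I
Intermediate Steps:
m(s) = -12 (m(s) = -2*6 = -12)
m(z)*(-123) + F(-6) = -12*(-123) + √(2 - 6) = 1476 + √(-4) = 1476 + 2*I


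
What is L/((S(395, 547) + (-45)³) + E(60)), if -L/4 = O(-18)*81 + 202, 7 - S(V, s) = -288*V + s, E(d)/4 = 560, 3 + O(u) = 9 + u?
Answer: 616/4867 ≈ 0.12657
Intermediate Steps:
O(u) = 6 + u (O(u) = -3 + (9 + u) = 6 + u)
E(d) = 2240 (E(d) = 4*560 = 2240)
S(V, s) = 7 - s + 288*V (S(V, s) = 7 - (-288*V + s) = 7 - (s - 288*V) = 7 + (-s + 288*V) = 7 - s + 288*V)
L = 3080 (L = -4*((6 - 18)*81 + 202) = -4*(-12*81 + 202) = -4*(-972 + 202) = -4*(-770) = 3080)
L/((S(395, 547) + (-45)³) + E(60)) = 3080/(((7 - 1*547 + 288*395) + (-45)³) + 2240) = 3080/(((7 - 547 + 113760) - 91125) + 2240) = 3080/((113220 - 91125) + 2240) = 3080/(22095 + 2240) = 3080/24335 = 3080*(1/24335) = 616/4867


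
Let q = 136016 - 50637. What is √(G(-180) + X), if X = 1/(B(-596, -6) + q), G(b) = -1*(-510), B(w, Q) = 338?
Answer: √3747176171107/85717 ≈ 22.583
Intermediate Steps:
q = 85379
G(b) = 510
X = 1/85717 (X = 1/(338 + 85379) = 1/85717 ≈ 1.1666e-5)
√(G(-180) + X) = √(510 + 1/85717) = √(43715671/85717) = √3747176171107/85717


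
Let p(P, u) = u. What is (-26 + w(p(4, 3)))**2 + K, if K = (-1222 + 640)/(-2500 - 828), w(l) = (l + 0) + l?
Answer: 665891/1664 ≈ 400.17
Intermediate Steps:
w(l) = 2*l (w(l) = l + l = 2*l)
K = 291/1664 (K = -582/(-3328) = -582*(-1/3328) = 291/1664 ≈ 0.17488)
(-26 + w(p(4, 3)))**2 + K = (-26 + 2*3)**2 + 291/1664 = (-26 + 6)**2 + 291/1664 = (-20)**2 + 291/1664 = 400 + 291/1664 = 665891/1664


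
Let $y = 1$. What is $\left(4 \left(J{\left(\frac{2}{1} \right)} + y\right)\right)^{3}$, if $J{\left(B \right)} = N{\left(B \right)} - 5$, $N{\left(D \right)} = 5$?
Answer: $64$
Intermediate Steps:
$J{\left(B \right)} = 0$ ($J{\left(B \right)} = 5 - 5 = 0$)
$\left(4 \left(J{\left(\frac{2}{1} \right)} + y\right)\right)^{3} = \left(4 \left(0 + 1\right)\right)^{3} = \left(4 \cdot 1\right)^{3} = 4^{3} = 64$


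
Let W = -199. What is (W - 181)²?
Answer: 144400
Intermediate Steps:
(W - 181)² = (-199 - 181)² = (-380)² = 144400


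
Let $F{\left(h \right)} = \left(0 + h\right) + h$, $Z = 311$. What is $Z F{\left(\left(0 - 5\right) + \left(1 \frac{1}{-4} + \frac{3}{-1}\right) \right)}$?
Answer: $- \frac{10263}{2} \approx -5131.5$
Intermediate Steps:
$F{\left(h \right)} = 2 h$ ($F{\left(h \right)} = h + h = 2 h$)
$Z F{\left(\left(0 - 5\right) + \left(1 \frac{1}{-4} + \frac{3}{-1}\right) \right)} = 311 \cdot 2 \left(\left(0 - 5\right) + \left(1 \frac{1}{-4} + \frac{3}{-1}\right)\right) = 311 \cdot 2 \left(-5 + \left(1 \left(- \frac{1}{4}\right) + 3 \left(-1\right)\right)\right) = 311 \cdot 2 \left(-5 - \frac{13}{4}\right) = 311 \cdot 2 \left(- \frac{33}{4}\right) = 311 \left(- \frac{33}{2}\right) = - \frac{10263}{2}$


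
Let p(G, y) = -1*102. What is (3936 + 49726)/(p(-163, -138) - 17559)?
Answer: -7666/2523 ≈ -3.0384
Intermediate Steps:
p(G, y) = -102
(3936 + 49726)/(p(-163, -138) - 17559) = (3936 + 49726)/(-102 - 17559) = 53662/(-17661) = 53662*(-1/17661) = -7666/2523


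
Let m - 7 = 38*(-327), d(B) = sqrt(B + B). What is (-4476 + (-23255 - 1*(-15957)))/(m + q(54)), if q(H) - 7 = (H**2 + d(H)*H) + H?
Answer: 27792527/22209109 + 953694*sqrt(3)/22209109 ≈ 1.3258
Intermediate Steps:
d(B) = sqrt(2)*sqrt(B) (d(B) = sqrt(2*B) = sqrt(2)*sqrt(B))
q(H) = 7 + H + H**2 + sqrt(2)*H**(3/2) (q(H) = 7 + ((H**2 + (sqrt(2)*sqrt(H))*H) + H) = 7 + ((H**2 + sqrt(2)*H**(3/2)) + H) = 7 + (H + H**2 + sqrt(2)*H**(3/2)) = 7 + H + H**2 + sqrt(2)*H**(3/2))
m = -12419 (m = 7 + 38*(-327) = 7 - 12426 = -12419)
(-4476 + (-23255 - 1*(-15957)))/(m + q(54)) = (-4476 + (-23255 - 1*(-15957)))/(-12419 + (7 + 54 + 54**2 + sqrt(2)*54**(3/2))) = (-4476 + (-23255 + 15957))/(-12419 + (7 + 54 + 2916 + sqrt(2)*(162*sqrt(6)))) = (-4476 - 7298)/(-12419 + (7 + 54 + 2916 + 324*sqrt(3))) = -11774/(-12419 + (2977 + 324*sqrt(3))) = -11774/(-9442 + 324*sqrt(3))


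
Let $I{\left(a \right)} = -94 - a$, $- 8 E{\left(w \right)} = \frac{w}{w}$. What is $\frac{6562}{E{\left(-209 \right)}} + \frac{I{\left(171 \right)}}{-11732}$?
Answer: $- \frac{615882807}{11732} \approx -52496.0$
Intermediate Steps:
$E{\left(w \right)} = - \frac{1}{8}$ ($E{\left(w \right)} = - \frac{w \frac{1}{w}}{8} = \left(- \frac{1}{8}\right) 1 = - \frac{1}{8}$)
$\frac{6562}{E{\left(-209 \right)}} + \frac{I{\left(171 \right)}}{-11732} = \frac{6562}{- \frac{1}{8}} + \frac{-94 - 171}{-11732} = 6562 \left(-8\right) + \left(-94 - 171\right) \left(- \frac{1}{11732}\right) = -52496 - - \frac{265}{11732} = -52496 + \frac{265}{11732} = - \frac{615882807}{11732}$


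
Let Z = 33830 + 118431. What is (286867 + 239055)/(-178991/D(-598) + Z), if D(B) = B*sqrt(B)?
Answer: 17124329194575425264/4957707615092392313 + 56292912211796*I*sqrt(598)/4957707615092392313 ≈ 3.4541 + 0.00027767*I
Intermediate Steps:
D(B) = B**(3/2)
Z = 152261
(286867 + 239055)/(-178991/D(-598) + Z) = (286867 + 239055)/(-178991*I*sqrt(598)/357604 + 152261) = 525922/(-178991*I*sqrt(598)/357604 + 152261) = 525922/(152261 - 178991*I*sqrt(598)/357604)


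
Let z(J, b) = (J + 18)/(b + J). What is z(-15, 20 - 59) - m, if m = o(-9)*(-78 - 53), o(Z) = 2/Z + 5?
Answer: 3755/6 ≈ 625.83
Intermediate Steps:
o(Z) = 5 + 2/Z
m = -5633/9 (m = (5 + 2/(-9))*(-78 - 53) = (5 + 2*(-⅑))*(-131) = (5 - 2/9)*(-131) = (43/9)*(-131) = -5633/9 ≈ -625.89)
z(J, b) = (18 + J)/(J + b)
z(-15, 20 - 59) - m = (18 - 15)/(-15 + (20 - 59)) - 1*(-5633/9) = 3/(-15 - 39) + 5633/9 = 3/(-54) + 5633/9 = -1/54*3 + 5633/9 = -1/18 + 5633/9 = 3755/6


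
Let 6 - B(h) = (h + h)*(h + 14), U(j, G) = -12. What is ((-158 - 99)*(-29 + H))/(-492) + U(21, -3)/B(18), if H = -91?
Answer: -490788/7831 ≈ -62.672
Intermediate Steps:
B(h) = 6 - 2*h*(14 + h) (B(h) = 6 - (h + h)*(h + 14) = 6 - 2*h*(14 + h))
((-158 - 99)*(-29 + H))/(-492) + U(21, -3)/B(18) = ((-158 - 99)*(-29 - 91))/(-492) - 12/(6 - 28*18 - 2*18²) = -257*(-120)*(-1/492) - 12/(6 - 504 - 2*324) = 30840*(-1/492) - 12/(6 - 504 - 648) = -2570/41 - 12/(-1146) = -2570/41 - 12*(-1/1146) = -2570/41 + 2/191 = -490788/7831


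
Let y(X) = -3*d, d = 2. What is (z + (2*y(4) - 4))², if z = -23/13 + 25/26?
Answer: 190969/676 ≈ 282.50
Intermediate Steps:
y(X) = -6 (y(X) = -3*2 = -6)
z = -21/26 (z = -23*1/13 + 25*(1/26) = -23/13 + 25/26 = -21/26 ≈ -0.80769)
(z + (2*y(4) - 4))² = (-21/26 + (2*(-6) - 4))² = (-21/26 + (-12 - 4))² = (-21/26 - 16)² = (-437/26)² = 190969/676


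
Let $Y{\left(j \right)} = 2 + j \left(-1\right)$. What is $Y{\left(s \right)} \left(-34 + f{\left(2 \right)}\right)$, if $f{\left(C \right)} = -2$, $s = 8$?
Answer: $216$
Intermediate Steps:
$Y{\left(j \right)} = 2 - j$
$Y{\left(s \right)} \left(-34 + f{\left(2 \right)}\right) = \left(2 - 8\right) \left(-34 - 2\right) = \left(2 - 8\right) \left(-36\right) = \left(-6\right) \left(-36\right) = 216$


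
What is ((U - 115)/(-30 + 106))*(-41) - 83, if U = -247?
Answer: 4267/38 ≈ 112.29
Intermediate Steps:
((U - 115)/(-30 + 106))*(-41) - 83 = ((-247 - 115)/(-30 + 106))*(-41) - 83 = -362/76*(-41) - 83 = -362*1/76*(-41) - 83 = -181/38*(-41) - 83 = 7421/38 - 83 = 4267/38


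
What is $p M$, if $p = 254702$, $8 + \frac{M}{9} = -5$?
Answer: $-29800134$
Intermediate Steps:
$M = -117$ ($M = -72 + 9 \left(-5\right) = -72 - 45 = -117$)
$p M = 254702 \left(-117\right) = -29800134$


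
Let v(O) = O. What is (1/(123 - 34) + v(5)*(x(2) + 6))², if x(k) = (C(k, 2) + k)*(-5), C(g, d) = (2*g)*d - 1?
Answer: 301161316/7921 ≈ 38021.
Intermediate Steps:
C(g, d) = -1 + 2*d*g (C(g, d) = 2*d*g - 1 = -1 + 2*d*g)
x(k) = 5 - 25*k (x(k) = ((-1 + 2*2*k) + k)*(-5) = ((-1 + 4*k) + k)*(-5) = (-1 + 5*k)*(-5) = 5 - 25*k)
(1/(123 - 34) + v(5)*(x(2) + 6))² = (1/(123 - 34) + 5*((5 - 25*2) + 6))² = (1/89 + 5*((5 - 50) + 6))² = (1/89 + 5*(-45 + 6))² = (1/89 + 5*(-39))² = (1/89 - 195)² = (-17354/89)² = 301161316/7921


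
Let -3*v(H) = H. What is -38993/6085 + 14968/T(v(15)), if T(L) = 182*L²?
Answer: -8633787/2768675 ≈ -3.1184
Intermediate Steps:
v(H) = -H/3
-38993/6085 + 14968/T(v(15)) = -38993/6085 + 14968/((182*(-⅓*15)²)) = -38993*1/6085 + 14968/((182*(-5)²)) = -38993/6085 + 14968/((182*25)) = -38993/6085 + 14968/4550 = -38993/6085 + 14968*(1/4550) = -38993/6085 + 7484/2275 = -8633787/2768675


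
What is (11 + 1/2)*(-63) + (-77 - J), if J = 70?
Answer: -1743/2 ≈ -871.50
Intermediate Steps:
(11 + 1/2)*(-63) + (-77 - J) = (11 + 1/2)*(-63) + (-77 - 1*70) = (11 + 1/2)*(-63) + (-77 - 70) = (23/2)*(-63) - 147 = -1449/2 - 147 = -1743/2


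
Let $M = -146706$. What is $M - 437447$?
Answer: $-584153$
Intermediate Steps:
$M - 437447 = -146706 - 437447 = -584153$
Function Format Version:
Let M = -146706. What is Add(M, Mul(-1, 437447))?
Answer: -584153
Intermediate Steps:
Add(M, Mul(-1, 437447)) = Add(-146706, Mul(-1, 437447)) = Add(-146706, -437447) = -584153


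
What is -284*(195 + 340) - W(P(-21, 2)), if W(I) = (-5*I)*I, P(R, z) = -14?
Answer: -150960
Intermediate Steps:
W(I) = -5*I²
-284*(195 + 340) - W(P(-21, 2)) = -284*(195 + 340) - (-5)*(-14)² = -284*535 - (-5)*196 = -151940 - 1*(-980) = -151940 + 980 = -150960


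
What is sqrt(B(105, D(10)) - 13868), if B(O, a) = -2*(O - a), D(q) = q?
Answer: 3*I*sqrt(1562) ≈ 118.57*I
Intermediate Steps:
B(O, a) = -2*O + 2*a
sqrt(B(105, D(10)) - 13868) = sqrt((-2*105 + 2*10) - 13868) = sqrt((-210 + 20) - 13868) = sqrt(-190 - 13868) = sqrt(-14058) = 3*I*sqrt(1562)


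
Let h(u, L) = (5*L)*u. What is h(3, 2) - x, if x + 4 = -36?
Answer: 70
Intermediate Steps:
h(u, L) = 5*L*u
x = -40 (x = -4 - 36 = -40)
h(3, 2) - x = 5*2*3 - 1*(-40) = 30 + 40 = 70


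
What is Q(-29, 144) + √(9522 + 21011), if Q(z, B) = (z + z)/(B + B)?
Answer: -29/144 + √30533 ≈ 174.54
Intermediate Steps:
Q(z, B) = z/B (Q(z, B) = (2*z)/((2*B)) = (2*z)*(1/(2*B)) = z/B)
Q(-29, 144) + √(9522 + 21011) = -29/144 + √(9522 + 21011) = -29*1/144 + √30533 = -29/144 + √30533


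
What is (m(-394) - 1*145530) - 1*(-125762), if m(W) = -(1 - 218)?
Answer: -19551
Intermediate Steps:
m(W) = 217 (m(W) = -1*(-217) = 217)
(m(-394) - 1*145530) - 1*(-125762) = (217 - 1*145530) - 1*(-125762) = (217 - 145530) + 125762 = -145313 + 125762 = -19551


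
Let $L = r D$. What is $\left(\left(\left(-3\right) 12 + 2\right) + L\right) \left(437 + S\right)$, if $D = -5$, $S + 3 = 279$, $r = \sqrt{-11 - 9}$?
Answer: $-24242 - 7130 i \sqrt{5} \approx -24242.0 - 15943.0 i$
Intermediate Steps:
$r = 2 i \sqrt{5}$ ($r = \sqrt{-20} = 2 i \sqrt{5} \approx 4.4721 i$)
$S = 276$ ($S = -3 + 279 = 276$)
$L = - 10 i \sqrt{5}$ ($L = 2 i \sqrt{5} \left(-5\right) = - 10 i \sqrt{5} \approx - 22.361 i$)
$\left(\left(\left(-3\right) 12 + 2\right) + L\right) \left(437 + S\right) = \left(\left(\left(-3\right) 12 + 2\right) - 10 i \sqrt{5}\right) \left(437 + 276\right) = \left(\left(-36 + 2\right) - 10 i \sqrt{5}\right) 713 = \left(-34 - 10 i \sqrt{5}\right) 713 = -24242 - 7130 i \sqrt{5}$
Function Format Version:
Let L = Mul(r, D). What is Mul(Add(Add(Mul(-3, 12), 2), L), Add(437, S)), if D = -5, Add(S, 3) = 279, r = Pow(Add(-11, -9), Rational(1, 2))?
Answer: Add(-24242, Mul(-7130, I, Pow(5, Rational(1, 2)))) ≈ Add(-24242., Mul(-15943., I))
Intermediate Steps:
r = Mul(2, I, Pow(5, Rational(1, 2))) (r = Pow(-20, Rational(1, 2)) = Mul(2, I, Pow(5, Rational(1, 2))) ≈ Mul(4.4721, I))
S = 276 (S = Add(-3, 279) = 276)
L = Mul(-10, I, Pow(5, Rational(1, 2))) (L = Mul(Mul(2, I, Pow(5, Rational(1, 2))), -5) = Mul(-10, I, Pow(5, Rational(1, 2))) ≈ Mul(-22.361, I))
Mul(Add(Add(Mul(-3, 12), 2), L), Add(437, S)) = Mul(Add(Add(Mul(-3, 12), 2), Mul(-10, I, Pow(5, Rational(1, 2)))), Add(437, 276)) = Mul(Add(Add(-36, 2), Mul(-10, I, Pow(5, Rational(1, 2)))), 713) = Mul(Add(-34, Mul(-10, I, Pow(5, Rational(1, 2)))), 713) = Add(-24242, Mul(-7130, I, Pow(5, Rational(1, 2))))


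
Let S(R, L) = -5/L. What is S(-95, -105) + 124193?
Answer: 2608054/21 ≈ 1.2419e+5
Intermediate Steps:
S(-95, -105) + 124193 = -5/(-105) + 124193 = -5*(-1/105) + 124193 = 1/21 + 124193 = 2608054/21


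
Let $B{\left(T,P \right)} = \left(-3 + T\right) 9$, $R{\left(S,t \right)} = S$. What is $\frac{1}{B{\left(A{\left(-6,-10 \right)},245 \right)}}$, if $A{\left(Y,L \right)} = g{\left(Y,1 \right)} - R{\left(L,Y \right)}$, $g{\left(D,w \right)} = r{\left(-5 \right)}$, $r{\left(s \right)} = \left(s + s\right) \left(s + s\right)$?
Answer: $\frac{1}{963} \approx 0.0010384$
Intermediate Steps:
$r{\left(s \right)} = 4 s^{2}$ ($r{\left(s \right)} = 2 s 2 s = 4 s^{2}$)
$g{\left(D,w \right)} = 100$ ($g{\left(D,w \right)} = 4 \left(-5\right)^{2} = 4 \cdot 25 = 100$)
$A{\left(Y,L \right)} = 100 - L$
$B{\left(T,P \right)} = -27 + 9 T$
$\frac{1}{B{\left(A{\left(-6,-10 \right)},245 \right)}} = \frac{1}{-27 + 9 \left(100 - -10\right)} = \frac{1}{-27 + 9 \left(100 + 10\right)} = \frac{1}{-27 + 9 \cdot 110} = \frac{1}{-27 + 990} = \frac{1}{963}$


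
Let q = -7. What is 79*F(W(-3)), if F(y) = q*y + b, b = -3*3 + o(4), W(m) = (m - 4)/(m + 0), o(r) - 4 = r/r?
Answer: -4819/3 ≈ -1606.3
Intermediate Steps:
o(r) = 5 (o(r) = 4 + r/r = 4 + 1 = 5)
W(m) = (-4 + m)/m
b = -4 (b = -3*3 + 5 = -9 + 5 = -4)
F(y) = -4 - 7*y (F(y) = -7*y - 4 = -4 - 7*y)
79*F(W(-3)) = 79*(-4 - 7*(-4 - 3)/(-3)) = 79*(-4 - (-7)*(-7)/3) = 79*(-4 - 7*7/3) = 79*(-4 - 49/3) = 79*(-61/3) = -4819/3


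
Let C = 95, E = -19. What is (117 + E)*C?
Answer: 9310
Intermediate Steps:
(117 + E)*C = (117 - 19)*95 = 98*95 = 9310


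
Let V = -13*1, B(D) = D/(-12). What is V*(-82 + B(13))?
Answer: 12961/12 ≈ 1080.1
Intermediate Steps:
B(D) = -D/12 (B(D) = D*(-1/12) = -D/12)
V = -13
V*(-82 + B(13)) = -13*(-82 - 1/12*13) = -13*(-82 - 13/12) = -13*(-997/12) = 12961/12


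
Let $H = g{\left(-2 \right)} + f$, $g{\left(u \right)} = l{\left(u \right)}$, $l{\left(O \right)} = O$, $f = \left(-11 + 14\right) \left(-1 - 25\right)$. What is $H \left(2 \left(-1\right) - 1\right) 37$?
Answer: $8880$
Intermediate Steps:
$f = -78$ ($f = 3 \left(-26\right) = -78$)
$g{\left(u \right)} = u$
$H = -80$ ($H = -2 - 78 = -80$)
$H \left(2 \left(-1\right) - 1\right) 37 = - 80 \left(2 \left(-1\right) - 1\right) 37 = - 80 \left(-2 - 1\right) 37 = \left(-80\right) \left(-3\right) 37 = 240 \cdot 37 = 8880$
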